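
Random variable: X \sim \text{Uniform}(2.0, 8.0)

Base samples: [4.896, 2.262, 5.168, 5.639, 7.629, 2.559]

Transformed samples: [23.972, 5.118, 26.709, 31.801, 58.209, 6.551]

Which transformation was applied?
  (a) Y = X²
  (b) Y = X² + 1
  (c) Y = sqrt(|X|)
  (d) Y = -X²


Checking option (a) Y = X²:
  X = 4.896 -> Y = 23.972 ✓
  X = 2.262 -> Y = 5.118 ✓
  X = 5.168 -> Y = 26.709 ✓
All samples match this transformation.

(a) X²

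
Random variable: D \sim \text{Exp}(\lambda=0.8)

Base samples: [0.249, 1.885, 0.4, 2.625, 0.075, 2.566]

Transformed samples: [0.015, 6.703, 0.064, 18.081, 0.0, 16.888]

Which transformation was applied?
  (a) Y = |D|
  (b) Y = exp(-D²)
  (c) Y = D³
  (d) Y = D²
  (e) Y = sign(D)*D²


Checking option (c) Y = D³:
  D = 0.249 -> Y = 0.015 ✓
  D = 1.885 -> Y = 6.703 ✓
  D = 0.4 -> Y = 0.064 ✓
All samples match this transformation.

(c) D³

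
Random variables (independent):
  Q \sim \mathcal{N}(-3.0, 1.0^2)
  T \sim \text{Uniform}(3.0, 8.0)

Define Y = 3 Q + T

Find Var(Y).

For independent RVs: Var(aX + bY) = a²Var(X) + b²Var(Y)
Var(Q) = 1
Var(T) = 2.0833333
Var(Y) = 3²*1 + 1²*2.0833333
= 9*1 + 1*2.0833333 = 11.083333

11.083333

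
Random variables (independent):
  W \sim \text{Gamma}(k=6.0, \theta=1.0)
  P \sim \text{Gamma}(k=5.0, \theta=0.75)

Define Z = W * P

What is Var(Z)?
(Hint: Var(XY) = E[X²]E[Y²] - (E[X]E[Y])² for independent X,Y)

Var(XY) = E[X²]E[Y²] - (E[X]E[Y])²
E[W] = 6, Var(W) = 6
E[P] = 3.75, Var(P) = 2.8125
E[W²] = 6 + 6² = 42
E[P²] = 2.8125 + 3.75² = 16.875
Var(Z) = 42*16.875 - (6*3.75)²
= 708.75 - 506.25 = 202.5

202.5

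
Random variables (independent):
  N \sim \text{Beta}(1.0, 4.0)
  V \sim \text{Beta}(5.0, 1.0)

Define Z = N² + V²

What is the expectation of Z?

E[Z] = E[N²] + E[V²]
E[N²] = Var(N) + E[N]² = 0.026666667 + 0.04 = 0.066666667
E[V²] = Var(V) + E[V]² = 0.01984127 + 0.69444444 = 0.71428571
E[Z] = 0.066666667 + 0.71428571 = 0.78095238

0.78095238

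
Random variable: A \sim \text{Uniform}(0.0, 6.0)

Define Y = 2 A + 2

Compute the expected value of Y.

For Y = 2A + 2:
E[Y] = 2 * E[A] + 2
E[A] = (0 + 6)/2 = 3
E[Y] = 2 * 3 + 2 = 8

8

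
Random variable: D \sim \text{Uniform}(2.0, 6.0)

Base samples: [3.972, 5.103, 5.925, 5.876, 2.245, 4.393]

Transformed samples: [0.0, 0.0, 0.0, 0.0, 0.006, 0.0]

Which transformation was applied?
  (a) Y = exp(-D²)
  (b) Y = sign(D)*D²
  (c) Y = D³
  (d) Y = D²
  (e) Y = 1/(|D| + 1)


Checking option (a) Y = exp(-D²):
  D = 3.972 -> Y = 0.0 ✓
  D = 5.103 -> Y = 0.0 ✓
  D = 5.925 -> Y = 0.0 ✓
All samples match this transformation.

(a) exp(-D²)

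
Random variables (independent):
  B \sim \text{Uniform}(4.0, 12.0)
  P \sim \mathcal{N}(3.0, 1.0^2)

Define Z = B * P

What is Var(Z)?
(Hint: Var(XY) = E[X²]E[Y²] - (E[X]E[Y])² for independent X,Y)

Var(XY) = E[X²]E[Y²] - (E[X]E[Y])²
E[B] = 8, Var(B) = 5.3333333
E[P] = 3, Var(P) = 1
E[B²] = 5.3333333 + 8² = 69.333333
E[P²] = 1 + 3² = 10
Var(Z) = 69.333333*10 - (8*3)²
= 693.33333 - 576 = 117.33333

117.33333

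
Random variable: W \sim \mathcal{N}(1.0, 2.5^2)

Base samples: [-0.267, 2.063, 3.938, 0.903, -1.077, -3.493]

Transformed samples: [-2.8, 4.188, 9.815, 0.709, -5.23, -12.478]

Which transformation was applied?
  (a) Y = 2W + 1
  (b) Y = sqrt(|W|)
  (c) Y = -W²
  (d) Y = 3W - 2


Checking option (d) Y = 3W - 2:
  W = -0.267 -> Y = -2.8 ✓
  W = 2.063 -> Y = 4.188 ✓
  W = 3.938 -> Y = 9.815 ✓
All samples match this transformation.

(d) 3W - 2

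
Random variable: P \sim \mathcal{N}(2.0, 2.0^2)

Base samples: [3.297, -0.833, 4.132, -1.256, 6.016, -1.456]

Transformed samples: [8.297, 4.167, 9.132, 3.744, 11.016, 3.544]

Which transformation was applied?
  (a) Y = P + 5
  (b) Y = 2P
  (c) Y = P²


Checking option (a) Y = P + 5:
  P = 3.297 -> Y = 8.297 ✓
  P = -0.833 -> Y = 4.167 ✓
  P = 4.132 -> Y = 9.132 ✓
All samples match this transformation.

(a) P + 5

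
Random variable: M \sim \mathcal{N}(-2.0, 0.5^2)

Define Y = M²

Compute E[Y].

E[M²] = Var(M) + (E[M])² = 0.25 + 4 = 4.25

4.25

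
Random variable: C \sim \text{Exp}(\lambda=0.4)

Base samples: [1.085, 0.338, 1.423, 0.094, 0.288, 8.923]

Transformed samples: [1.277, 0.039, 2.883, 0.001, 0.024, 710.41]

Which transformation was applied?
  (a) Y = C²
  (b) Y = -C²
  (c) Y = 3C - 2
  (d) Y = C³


Checking option (d) Y = C³:
  C = 1.085 -> Y = 1.277 ✓
  C = 0.338 -> Y = 0.039 ✓
  C = 1.423 -> Y = 2.883 ✓
All samples match this transformation.

(d) C³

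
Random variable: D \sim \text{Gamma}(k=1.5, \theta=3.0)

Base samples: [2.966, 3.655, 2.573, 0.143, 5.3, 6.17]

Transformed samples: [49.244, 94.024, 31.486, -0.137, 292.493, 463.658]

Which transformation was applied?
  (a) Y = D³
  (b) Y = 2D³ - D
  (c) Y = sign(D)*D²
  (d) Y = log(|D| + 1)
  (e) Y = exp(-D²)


Checking option (b) Y = 2D³ - D:
  D = 2.966 -> Y = 49.244 ✓
  D = 3.655 -> Y = 94.024 ✓
  D = 2.573 -> Y = 31.486 ✓
All samples match this transformation.

(b) 2D³ - D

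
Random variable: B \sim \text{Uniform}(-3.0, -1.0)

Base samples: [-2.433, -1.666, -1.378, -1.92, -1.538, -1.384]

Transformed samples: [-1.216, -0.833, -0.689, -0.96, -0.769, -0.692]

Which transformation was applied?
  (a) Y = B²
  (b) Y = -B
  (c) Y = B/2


Checking option (c) Y = B/2:
  B = -2.433 -> Y = -1.216 ✓
  B = -1.666 -> Y = -0.833 ✓
  B = -1.378 -> Y = -0.689 ✓
All samples match this transformation.

(c) B/2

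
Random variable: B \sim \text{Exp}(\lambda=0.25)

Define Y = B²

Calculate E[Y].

E[B²] = Var(B) + (E[B])² = 16 + 16 = 32

32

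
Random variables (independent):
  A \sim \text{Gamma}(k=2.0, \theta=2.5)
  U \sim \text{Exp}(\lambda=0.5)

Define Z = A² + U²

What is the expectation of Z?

E[Z] = E[A²] + E[U²]
E[A²] = Var(A) + E[A]² = 12.5 + 25 = 37.5
E[U²] = Var(U) + E[U]² = 4 + 4 = 8
E[Z] = 37.5 + 8 = 45.5

45.5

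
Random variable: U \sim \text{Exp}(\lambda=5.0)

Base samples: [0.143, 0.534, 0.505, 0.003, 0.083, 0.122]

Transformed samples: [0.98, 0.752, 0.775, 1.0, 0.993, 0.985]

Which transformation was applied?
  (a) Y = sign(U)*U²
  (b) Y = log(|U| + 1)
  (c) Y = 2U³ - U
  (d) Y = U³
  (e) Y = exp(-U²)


Checking option (e) Y = exp(-U²):
  U = 0.143 -> Y = 0.98 ✓
  U = 0.534 -> Y = 0.752 ✓
  U = 0.505 -> Y = 0.775 ✓
All samples match this transformation.

(e) exp(-U²)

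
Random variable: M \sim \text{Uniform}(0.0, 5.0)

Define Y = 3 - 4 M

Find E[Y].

For Y = -4M + 3:
E[Y] = -4 * E[M] + 3
E[M] = (0 + 5)/2 = 2.5
E[Y] = -4 * 2.5 + 3 = -7

-7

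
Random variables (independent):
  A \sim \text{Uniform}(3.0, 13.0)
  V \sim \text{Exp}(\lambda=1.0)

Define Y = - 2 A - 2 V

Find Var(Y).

For independent RVs: Var(aX + bY) = a²Var(X) + b²Var(Y)
Var(A) = 8.3333333
Var(V) = 1
Var(Y) = (-2)²*8.3333333 + (-2)²*1
= 4*8.3333333 + 4*1 = 37.333333

37.333333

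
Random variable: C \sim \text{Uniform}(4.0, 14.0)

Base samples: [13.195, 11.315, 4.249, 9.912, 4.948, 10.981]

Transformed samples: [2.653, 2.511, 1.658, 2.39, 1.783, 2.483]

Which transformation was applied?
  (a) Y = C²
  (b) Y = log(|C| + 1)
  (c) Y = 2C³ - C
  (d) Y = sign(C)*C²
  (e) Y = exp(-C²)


Checking option (b) Y = log(|C| + 1):
  C = 13.195 -> Y = 2.653 ✓
  C = 11.315 -> Y = 2.511 ✓
  C = 4.249 -> Y = 1.658 ✓
All samples match this transformation.

(b) log(|C| + 1)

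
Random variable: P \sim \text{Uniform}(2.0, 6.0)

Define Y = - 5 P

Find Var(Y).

For Y = aP + b: Var(Y) = a² * Var(P)
Var(P) = (6 - 2)^2/12 = 1.3333333
Var(Y) = (-5)² * 1.3333333 = 25 * 1.3333333 = 33.333333

33.333333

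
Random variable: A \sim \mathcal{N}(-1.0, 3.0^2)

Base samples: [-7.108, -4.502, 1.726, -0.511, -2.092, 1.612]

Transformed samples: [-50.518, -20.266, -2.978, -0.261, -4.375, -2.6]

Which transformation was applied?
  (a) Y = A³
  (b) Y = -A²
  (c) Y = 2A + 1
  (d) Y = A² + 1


Checking option (b) Y = -A²:
  A = -7.108 -> Y = -50.518 ✓
  A = -4.502 -> Y = -20.266 ✓
  A = 1.726 -> Y = -2.978 ✓
All samples match this transformation.

(b) -A²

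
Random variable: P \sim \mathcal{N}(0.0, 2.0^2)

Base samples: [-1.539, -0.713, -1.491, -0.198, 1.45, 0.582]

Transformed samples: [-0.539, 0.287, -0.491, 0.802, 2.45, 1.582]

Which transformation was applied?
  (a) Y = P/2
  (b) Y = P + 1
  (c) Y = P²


Checking option (b) Y = P + 1:
  P = -1.539 -> Y = -0.539 ✓
  P = -0.713 -> Y = 0.287 ✓
  P = -1.491 -> Y = -0.491 ✓
All samples match this transformation.

(b) P + 1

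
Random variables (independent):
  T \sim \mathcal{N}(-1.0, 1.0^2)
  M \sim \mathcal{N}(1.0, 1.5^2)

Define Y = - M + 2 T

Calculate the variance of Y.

For independent RVs: Var(aX + bY) = a²Var(X) + b²Var(Y)
Var(T) = 1
Var(M) = 2.25
Var(Y) = 2²*1 + (-1)²*2.25
= 4*1 + 1*2.25 = 6.25

6.25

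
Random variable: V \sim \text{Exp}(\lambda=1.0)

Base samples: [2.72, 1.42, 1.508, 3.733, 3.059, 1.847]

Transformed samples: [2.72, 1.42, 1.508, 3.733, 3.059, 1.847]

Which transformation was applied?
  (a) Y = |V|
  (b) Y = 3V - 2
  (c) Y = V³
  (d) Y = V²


Checking option (a) Y = |V|:
  V = 2.72 -> Y = 2.72 ✓
  V = 1.42 -> Y = 1.42 ✓
  V = 1.508 -> Y = 1.508 ✓
All samples match this transformation.

(a) |V|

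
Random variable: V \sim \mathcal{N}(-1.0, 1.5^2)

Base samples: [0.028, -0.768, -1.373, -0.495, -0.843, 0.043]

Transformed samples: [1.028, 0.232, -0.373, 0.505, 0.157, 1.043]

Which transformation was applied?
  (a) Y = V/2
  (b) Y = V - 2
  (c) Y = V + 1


Checking option (c) Y = V + 1:
  V = 0.028 -> Y = 1.028 ✓
  V = -0.768 -> Y = 0.232 ✓
  V = -1.373 -> Y = -0.373 ✓
All samples match this transformation.

(c) V + 1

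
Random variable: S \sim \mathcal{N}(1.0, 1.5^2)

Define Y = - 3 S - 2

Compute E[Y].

For Y = -3S - 2:
E[Y] = -3 * E[S] - 2
E[S] = 1.0 = 1
E[Y] = -3 * 1 - 2 = -5

-5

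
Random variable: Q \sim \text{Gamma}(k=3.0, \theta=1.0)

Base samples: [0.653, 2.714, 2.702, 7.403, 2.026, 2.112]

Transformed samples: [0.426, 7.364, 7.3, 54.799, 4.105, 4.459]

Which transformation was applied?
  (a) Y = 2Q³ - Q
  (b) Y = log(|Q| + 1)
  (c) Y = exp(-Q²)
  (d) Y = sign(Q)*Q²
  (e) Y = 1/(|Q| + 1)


Checking option (d) Y = sign(Q)*Q²:
  Q = 0.653 -> Y = 0.426 ✓
  Q = 2.714 -> Y = 7.364 ✓
  Q = 2.702 -> Y = 7.3 ✓
All samples match this transformation.

(d) sign(Q)*Q²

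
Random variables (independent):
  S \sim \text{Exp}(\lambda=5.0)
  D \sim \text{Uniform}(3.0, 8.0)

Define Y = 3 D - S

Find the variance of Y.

For independent RVs: Var(aX + bY) = a²Var(X) + b²Var(Y)
Var(S) = 0.04
Var(D) = 2.0833333
Var(Y) = (-1)²*0.04 + 3²*2.0833333
= 1*0.04 + 9*2.0833333 = 18.79

18.79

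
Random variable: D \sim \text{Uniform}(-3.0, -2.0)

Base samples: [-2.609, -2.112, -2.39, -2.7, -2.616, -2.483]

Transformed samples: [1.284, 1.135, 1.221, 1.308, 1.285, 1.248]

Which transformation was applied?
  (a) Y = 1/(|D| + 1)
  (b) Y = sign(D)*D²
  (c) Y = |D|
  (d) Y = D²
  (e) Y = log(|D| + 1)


Checking option (e) Y = log(|D| + 1):
  D = -2.609 -> Y = 1.284 ✓
  D = -2.112 -> Y = 1.135 ✓
  D = -2.39 -> Y = 1.221 ✓
All samples match this transformation.

(e) log(|D| + 1)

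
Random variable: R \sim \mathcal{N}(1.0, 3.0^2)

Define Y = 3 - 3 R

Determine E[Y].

For Y = -3R + 3:
E[Y] = -3 * E[R] + 3
E[R] = 1.0 = 1
E[Y] = -3 * 1 + 3 = 0

0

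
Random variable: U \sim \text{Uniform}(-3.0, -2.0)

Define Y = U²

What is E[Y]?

E[U²] = Var(U) + (E[U])² = 0.083333333 + 6.25 = 6.3333333

6.3333333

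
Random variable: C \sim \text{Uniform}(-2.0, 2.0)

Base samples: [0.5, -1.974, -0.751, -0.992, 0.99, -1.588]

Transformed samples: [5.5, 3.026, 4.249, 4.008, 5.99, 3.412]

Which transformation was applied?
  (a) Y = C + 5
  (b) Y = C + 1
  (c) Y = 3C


Checking option (a) Y = C + 5:
  C = 0.5 -> Y = 5.5 ✓
  C = -1.974 -> Y = 3.026 ✓
  C = -0.751 -> Y = 4.249 ✓
All samples match this transformation.

(a) C + 5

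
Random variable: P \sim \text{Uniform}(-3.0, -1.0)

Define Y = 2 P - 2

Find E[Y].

For Y = 2P - 2:
E[Y] = 2 * E[P] - 2
E[P] = (-3 - 1)/2 = -2
E[Y] = 2 * (-2) - 2 = -6

-6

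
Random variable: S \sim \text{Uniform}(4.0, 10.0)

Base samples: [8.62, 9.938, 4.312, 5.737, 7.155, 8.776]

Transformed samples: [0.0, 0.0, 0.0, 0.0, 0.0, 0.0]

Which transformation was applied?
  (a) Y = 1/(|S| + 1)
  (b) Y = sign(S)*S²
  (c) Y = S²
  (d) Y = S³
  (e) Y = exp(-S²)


Checking option (e) Y = exp(-S²):
  S = 8.62 -> Y = 0.0 ✓
  S = 9.938 -> Y = 0.0 ✓
  S = 4.312 -> Y = 0.0 ✓
All samples match this transformation.

(e) exp(-S²)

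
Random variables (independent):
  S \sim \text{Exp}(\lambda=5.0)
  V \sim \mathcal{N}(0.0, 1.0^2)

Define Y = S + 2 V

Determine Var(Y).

For independent RVs: Var(aX + bY) = a²Var(X) + b²Var(Y)
Var(S) = 0.04
Var(V) = 1
Var(Y) = 1²*0.04 + 2²*1
= 1*0.04 + 4*1 = 4.04

4.04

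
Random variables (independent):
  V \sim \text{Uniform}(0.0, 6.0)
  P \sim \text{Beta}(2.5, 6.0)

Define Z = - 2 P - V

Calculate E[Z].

E[Z] = -1*E[V] - 2*E[P]
E[V] = 3
E[P] = 0.29411765
E[Z] = -1*3 - 2*0.29411765 = -3.5882353

-3.5882353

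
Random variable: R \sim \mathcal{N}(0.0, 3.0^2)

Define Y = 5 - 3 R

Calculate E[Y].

For Y = -3R + 5:
E[Y] = -3 * E[R] + 5
E[R] = 0.0 = 0
E[Y] = -3 * 0 + 5 = 5

5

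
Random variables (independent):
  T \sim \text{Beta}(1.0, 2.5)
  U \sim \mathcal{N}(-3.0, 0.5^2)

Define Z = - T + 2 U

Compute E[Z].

E[Z] = -1*E[T] + 2*E[U]
E[T] = 0.28571429
E[U] = -3
E[Z] = -1*0.28571429 + 2*(-3) = -6.2857143

-6.2857143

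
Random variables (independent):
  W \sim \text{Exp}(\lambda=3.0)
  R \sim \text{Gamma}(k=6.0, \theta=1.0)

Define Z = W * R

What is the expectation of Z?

For independent RVs: E[XY] = E[X]*E[Y]
E[W] = 0.33333333
E[R] = 6
E[Z] = 0.33333333 * 6 = 2

2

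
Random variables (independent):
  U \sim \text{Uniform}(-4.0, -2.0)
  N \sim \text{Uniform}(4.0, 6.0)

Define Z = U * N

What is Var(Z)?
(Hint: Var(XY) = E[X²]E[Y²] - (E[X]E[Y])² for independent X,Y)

Var(XY) = E[X²]E[Y²] - (E[X]E[Y])²
E[U] = -3, Var(U) = 0.33333333
E[N] = 5, Var(N) = 0.33333333
E[U²] = 0.33333333 + (-3)² = 9.3333333
E[N²] = 0.33333333 + 5² = 25.333333
Var(Z) = 9.3333333*25.333333 - (-3*5)²
= 236.44444 - 225 = 11.444444

11.444444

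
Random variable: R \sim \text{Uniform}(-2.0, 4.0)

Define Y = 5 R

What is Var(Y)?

For Y = aR + b: Var(Y) = a² * Var(R)
Var(R) = (4 + 2)^2/12 = 3
Var(Y) = 5² * 3 = 25 * 3 = 75

75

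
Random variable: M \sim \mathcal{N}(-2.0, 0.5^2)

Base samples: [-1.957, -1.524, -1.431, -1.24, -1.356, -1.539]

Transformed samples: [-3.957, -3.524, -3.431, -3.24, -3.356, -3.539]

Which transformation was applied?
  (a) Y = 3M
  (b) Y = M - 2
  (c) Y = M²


Checking option (b) Y = M - 2:
  M = -1.957 -> Y = -3.957 ✓
  M = -1.524 -> Y = -3.524 ✓
  M = -1.431 -> Y = -3.431 ✓
All samples match this transformation.

(b) M - 2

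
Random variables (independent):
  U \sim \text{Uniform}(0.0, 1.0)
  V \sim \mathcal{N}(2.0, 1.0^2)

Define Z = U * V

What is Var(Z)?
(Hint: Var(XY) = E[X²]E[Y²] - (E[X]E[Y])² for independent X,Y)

Var(XY) = E[X²]E[Y²] - (E[X]E[Y])²
E[U] = 0.5, Var(U) = 0.083333333
E[V] = 2, Var(V) = 1
E[U²] = 0.083333333 + 0.5² = 0.33333333
E[V²] = 1 + 2² = 5
Var(Z) = 0.33333333*5 - (0.5*2)²
= 1.6666667 - 1 = 0.66666667

0.66666667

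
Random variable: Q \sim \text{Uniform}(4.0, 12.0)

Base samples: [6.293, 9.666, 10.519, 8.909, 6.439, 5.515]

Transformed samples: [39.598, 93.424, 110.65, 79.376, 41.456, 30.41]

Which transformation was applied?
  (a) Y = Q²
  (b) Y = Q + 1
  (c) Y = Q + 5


Checking option (a) Y = Q²:
  Q = 6.293 -> Y = 39.598 ✓
  Q = 9.666 -> Y = 93.424 ✓
  Q = 10.519 -> Y = 110.65 ✓
All samples match this transformation.

(a) Q²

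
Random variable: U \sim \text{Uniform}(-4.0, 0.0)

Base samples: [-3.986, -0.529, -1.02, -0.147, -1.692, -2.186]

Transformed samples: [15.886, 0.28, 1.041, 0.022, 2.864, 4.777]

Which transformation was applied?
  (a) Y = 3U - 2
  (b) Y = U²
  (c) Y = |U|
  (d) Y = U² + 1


Checking option (b) Y = U²:
  U = -3.986 -> Y = 15.886 ✓
  U = -0.529 -> Y = 0.28 ✓
  U = -1.02 -> Y = 1.041 ✓
All samples match this transformation.

(b) U²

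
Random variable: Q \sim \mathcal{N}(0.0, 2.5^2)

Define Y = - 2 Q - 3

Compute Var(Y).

For Y = aQ + b: Var(Y) = a² * Var(Q)
Var(Q) = 2.5^2 = 6.25
Var(Y) = (-2)² * 6.25 = 4 * 6.25 = 25

25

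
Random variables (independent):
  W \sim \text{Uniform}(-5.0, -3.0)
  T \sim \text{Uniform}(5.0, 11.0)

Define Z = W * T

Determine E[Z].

For independent RVs: E[XY] = E[X]*E[Y]
E[W] = -4
E[T] = 8
E[Z] = -4 * 8 = -32

-32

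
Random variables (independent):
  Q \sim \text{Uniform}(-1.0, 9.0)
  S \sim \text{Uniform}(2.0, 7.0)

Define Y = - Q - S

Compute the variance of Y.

For independent RVs: Var(aX + bY) = a²Var(X) + b²Var(Y)
Var(Q) = 8.3333333
Var(S) = 2.0833333
Var(Y) = (-1)²*8.3333333 + (-1)²*2.0833333
= 1*8.3333333 + 1*2.0833333 = 10.416667

10.416667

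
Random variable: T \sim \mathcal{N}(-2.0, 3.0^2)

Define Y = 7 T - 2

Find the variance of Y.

For Y = aT + b: Var(Y) = a² * Var(T)
Var(T) = 3.0^2 = 9
Var(Y) = 7² * 9 = 49 * 9 = 441

441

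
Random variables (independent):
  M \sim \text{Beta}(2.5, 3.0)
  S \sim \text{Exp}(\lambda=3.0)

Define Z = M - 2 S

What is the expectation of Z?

E[Z] = 1*E[M] - 2*E[S]
E[M] = 0.45454545
E[S] = 0.33333333
E[Z] = 1*0.45454545 - 2*0.33333333 = -0.21212121

-0.21212121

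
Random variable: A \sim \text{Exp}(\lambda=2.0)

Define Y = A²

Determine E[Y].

Using E[X²] = Var(X) + (E[X])²:
E[A] = 0.5
Var(A) = 1/2.0^2 = 0.25
E[A²] = 0.25 + 0.5² = 0.25 + 0.25 = 0.5

0.5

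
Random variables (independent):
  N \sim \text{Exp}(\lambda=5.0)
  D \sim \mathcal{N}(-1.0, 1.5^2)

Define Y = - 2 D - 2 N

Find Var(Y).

For independent RVs: Var(aX + bY) = a²Var(X) + b²Var(Y)
Var(N) = 0.04
Var(D) = 2.25
Var(Y) = (-2)²*0.04 + (-2)²*2.25
= 4*0.04 + 4*2.25 = 9.16

9.16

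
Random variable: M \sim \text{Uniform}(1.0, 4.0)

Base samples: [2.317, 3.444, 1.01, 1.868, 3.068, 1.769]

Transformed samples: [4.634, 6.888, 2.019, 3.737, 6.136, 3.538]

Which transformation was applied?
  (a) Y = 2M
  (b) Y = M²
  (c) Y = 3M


Checking option (a) Y = 2M:
  M = 2.317 -> Y = 4.634 ✓
  M = 3.444 -> Y = 6.888 ✓
  M = 1.01 -> Y = 2.019 ✓
All samples match this transformation.

(a) 2M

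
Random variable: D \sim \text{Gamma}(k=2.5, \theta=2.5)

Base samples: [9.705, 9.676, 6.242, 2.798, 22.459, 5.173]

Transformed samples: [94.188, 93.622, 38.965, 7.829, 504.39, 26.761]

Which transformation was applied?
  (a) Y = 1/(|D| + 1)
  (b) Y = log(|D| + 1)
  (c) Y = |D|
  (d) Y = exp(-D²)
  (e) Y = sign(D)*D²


Checking option (e) Y = sign(D)*D²:
  D = 9.705 -> Y = 94.188 ✓
  D = 9.676 -> Y = 93.622 ✓
  D = 6.242 -> Y = 38.965 ✓
All samples match this transformation.

(e) sign(D)*D²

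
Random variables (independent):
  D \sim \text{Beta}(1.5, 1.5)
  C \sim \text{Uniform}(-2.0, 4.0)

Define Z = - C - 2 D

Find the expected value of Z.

E[Z] = -2*E[D] - 1*E[C]
E[D] = 0.5
E[C] = 1
E[Z] = -2*0.5 - 1*1 = -2

-2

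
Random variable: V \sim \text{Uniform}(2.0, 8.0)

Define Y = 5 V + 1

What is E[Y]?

For Y = 5V + 1:
E[Y] = 5 * E[V] + 1
E[V] = (2 + 8)/2 = 5
E[Y] = 5 * 5 + 1 = 26

26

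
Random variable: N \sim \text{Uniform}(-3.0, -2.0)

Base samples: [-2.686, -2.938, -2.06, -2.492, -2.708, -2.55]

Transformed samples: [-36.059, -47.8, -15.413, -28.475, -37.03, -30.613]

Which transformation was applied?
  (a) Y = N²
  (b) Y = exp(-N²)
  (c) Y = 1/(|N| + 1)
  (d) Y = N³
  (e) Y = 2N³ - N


Checking option (e) Y = 2N³ - N:
  N = -2.686 -> Y = -36.059 ✓
  N = -2.938 -> Y = -47.8 ✓
  N = -2.06 -> Y = -15.413 ✓
All samples match this transformation.

(e) 2N³ - N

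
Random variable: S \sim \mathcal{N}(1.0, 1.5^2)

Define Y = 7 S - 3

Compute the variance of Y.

For Y = aS + b: Var(Y) = a² * Var(S)
Var(S) = 1.5^2 = 2.25
Var(Y) = 7² * 2.25 = 49 * 2.25 = 110.25

110.25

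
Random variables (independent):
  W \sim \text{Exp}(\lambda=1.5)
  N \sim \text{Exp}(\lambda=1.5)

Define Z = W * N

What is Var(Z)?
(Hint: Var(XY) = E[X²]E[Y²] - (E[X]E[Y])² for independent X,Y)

Var(XY) = E[X²]E[Y²] - (E[X]E[Y])²
E[W] = 0.66666667, Var(W) = 0.44444444
E[N] = 0.66666667, Var(N) = 0.44444444
E[W²] = 0.44444444 + 0.66666667² = 0.88888889
E[N²] = 0.44444444 + 0.66666667² = 0.88888889
Var(Z) = 0.88888889*0.88888889 - (0.66666667*0.66666667)²
= 0.79012346 - 0.19753086 = 0.59259259

0.59259259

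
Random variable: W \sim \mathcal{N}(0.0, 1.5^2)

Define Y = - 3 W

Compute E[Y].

For Y = -3W:
E[Y] = -3 * E[W]
E[W] = 0.0 = 0
E[Y] = -3 * 0 = 0

0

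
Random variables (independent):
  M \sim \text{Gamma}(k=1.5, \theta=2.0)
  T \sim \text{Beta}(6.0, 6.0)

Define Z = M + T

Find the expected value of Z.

E[Z] = 1*E[M] + 1*E[T]
E[M] = 3
E[T] = 0.5
E[Z] = 1*3 + 1*0.5 = 3.5

3.5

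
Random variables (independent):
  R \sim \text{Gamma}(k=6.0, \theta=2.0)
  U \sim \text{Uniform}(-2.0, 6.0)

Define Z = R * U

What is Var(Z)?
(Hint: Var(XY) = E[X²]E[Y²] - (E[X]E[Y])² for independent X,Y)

Var(XY) = E[X²]E[Y²] - (E[X]E[Y])²
E[R] = 12, Var(R) = 24
E[U] = 2, Var(U) = 5.3333333
E[R²] = 24 + 12² = 168
E[U²] = 5.3333333 + 2² = 9.3333333
Var(Z) = 168*9.3333333 - (12*2)²
= 1568 - 576 = 992

992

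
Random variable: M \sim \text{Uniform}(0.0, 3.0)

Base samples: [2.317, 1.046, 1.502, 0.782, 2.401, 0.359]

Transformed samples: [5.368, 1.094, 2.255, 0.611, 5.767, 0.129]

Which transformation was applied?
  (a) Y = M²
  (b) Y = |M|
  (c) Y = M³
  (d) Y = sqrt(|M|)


Checking option (a) Y = M²:
  M = 2.317 -> Y = 5.368 ✓
  M = 1.046 -> Y = 1.094 ✓
  M = 1.502 -> Y = 2.255 ✓
All samples match this transformation.

(a) M²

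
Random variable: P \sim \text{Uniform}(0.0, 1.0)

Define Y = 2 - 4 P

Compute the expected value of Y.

For Y = -4P + 2:
E[Y] = -4 * E[P] + 2
E[P] = (0 + 1)/2 = 0.5
E[Y] = -4 * 0.5 + 2 = 0

0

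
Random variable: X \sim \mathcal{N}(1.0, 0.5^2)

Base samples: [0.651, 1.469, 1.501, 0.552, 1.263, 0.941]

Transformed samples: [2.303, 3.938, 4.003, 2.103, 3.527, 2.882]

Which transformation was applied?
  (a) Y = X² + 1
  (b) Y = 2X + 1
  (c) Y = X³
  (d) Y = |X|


Checking option (b) Y = 2X + 1:
  X = 0.651 -> Y = 2.303 ✓
  X = 1.469 -> Y = 3.938 ✓
  X = 1.501 -> Y = 4.003 ✓
All samples match this transformation.

(b) 2X + 1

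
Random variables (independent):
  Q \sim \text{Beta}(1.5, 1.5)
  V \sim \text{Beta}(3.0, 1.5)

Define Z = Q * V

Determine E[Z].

For independent RVs: E[XY] = E[X]*E[Y]
E[Q] = 0.5
E[V] = 0.66666667
E[Z] = 0.5 * 0.66666667 = 0.33333333

0.33333333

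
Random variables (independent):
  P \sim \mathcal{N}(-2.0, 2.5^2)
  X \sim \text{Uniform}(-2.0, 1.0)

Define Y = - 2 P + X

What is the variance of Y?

For independent RVs: Var(aX + bY) = a²Var(X) + b²Var(Y)
Var(P) = 6.25
Var(X) = 0.75
Var(Y) = (-2)²*6.25 + 1²*0.75
= 4*6.25 + 1*0.75 = 25.75

25.75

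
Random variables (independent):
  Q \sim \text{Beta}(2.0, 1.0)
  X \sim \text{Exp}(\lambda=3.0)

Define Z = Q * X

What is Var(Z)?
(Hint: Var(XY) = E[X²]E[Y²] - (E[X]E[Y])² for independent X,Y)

Var(XY) = E[X²]E[Y²] - (E[X]E[Y])²
E[Q] = 0.66666667, Var(Q) = 0.055555556
E[X] = 0.33333333, Var(X) = 0.11111111
E[Q²] = 0.055555556 + 0.66666667² = 0.5
E[X²] = 0.11111111 + 0.33333333² = 0.22222222
Var(Z) = 0.5*0.22222222 - (0.66666667*0.33333333)²
= 0.11111111 - 0.049382716 = 0.061728395

0.061728395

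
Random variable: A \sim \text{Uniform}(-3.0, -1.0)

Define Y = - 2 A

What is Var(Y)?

For Y = aA + b: Var(Y) = a² * Var(A)
Var(A) = (-1 + 3)^2/12 = 0.33333333
Var(Y) = (-2)² * 0.33333333 = 4 * 0.33333333 = 1.3333333

1.3333333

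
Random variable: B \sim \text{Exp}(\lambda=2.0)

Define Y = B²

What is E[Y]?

Using E[X²] = Var(X) + (E[X])²:
E[B] = 0.5
Var(B) = 1/2.0^2 = 0.25
E[B²] = 0.25 + 0.5² = 0.25 + 0.25 = 0.5

0.5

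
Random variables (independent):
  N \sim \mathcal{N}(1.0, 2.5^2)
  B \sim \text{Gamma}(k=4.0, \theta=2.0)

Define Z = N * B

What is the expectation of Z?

For independent RVs: E[XY] = E[X]*E[Y]
E[N] = 1
E[B] = 8
E[Z] = 1 * 8 = 8

8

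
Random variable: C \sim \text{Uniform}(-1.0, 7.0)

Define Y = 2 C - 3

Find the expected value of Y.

For Y = 2C - 3:
E[Y] = 2 * E[C] - 3
E[C] = (-1 + 7)/2 = 3
E[Y] = 2 * 3 - 3 = 3

3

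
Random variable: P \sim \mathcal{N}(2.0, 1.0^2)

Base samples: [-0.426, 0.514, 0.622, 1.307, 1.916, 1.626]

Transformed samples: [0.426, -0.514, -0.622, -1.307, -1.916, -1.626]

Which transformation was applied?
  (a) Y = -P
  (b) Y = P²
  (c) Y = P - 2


Checking option (a) Y = -P:
  P = -0.426 -> Y = 0.426 ✓
  P = 0.514 -> Y = -0.514 ✓
  P = 0.622 -> Y = -0.622 ✓
All samples match this transformation.

(a) -P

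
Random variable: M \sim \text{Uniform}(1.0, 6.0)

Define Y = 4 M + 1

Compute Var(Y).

For Y = aM + b: Var(Y) = a² * Var(M)
Var(M) = (6 - 1)^2/12 = 2.0833333
Var(Y) = 4² * 2.0833333 = 16 * 2.0833333 = 33.333333

33.333333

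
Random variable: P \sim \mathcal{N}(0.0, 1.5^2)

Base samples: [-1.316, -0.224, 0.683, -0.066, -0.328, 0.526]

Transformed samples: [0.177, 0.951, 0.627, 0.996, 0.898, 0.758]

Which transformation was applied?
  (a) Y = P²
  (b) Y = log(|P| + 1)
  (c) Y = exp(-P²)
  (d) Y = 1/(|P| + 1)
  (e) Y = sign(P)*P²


Checking option (c) Y = exp(-P²):
  P = -1.316 -> Y = 0.177 ✓
  P = -0.224 -> Y = 0.951 ✓
  P = 0.683 -> Y = 0.627 ✓
All samples match this transformation.

(c) exp(-P²)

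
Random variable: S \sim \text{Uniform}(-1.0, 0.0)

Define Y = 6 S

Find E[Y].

For Y = 6S:
E[Y] = 6 * E[S]
E[S] = (-1 + 0)/2 = -0.5
E[Y] = 6 * (-0.5) = -3

-3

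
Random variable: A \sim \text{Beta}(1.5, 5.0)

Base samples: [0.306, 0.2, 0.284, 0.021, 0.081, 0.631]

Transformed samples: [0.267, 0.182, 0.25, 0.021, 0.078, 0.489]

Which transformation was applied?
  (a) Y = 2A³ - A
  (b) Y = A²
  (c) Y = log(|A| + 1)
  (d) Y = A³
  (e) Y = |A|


Checking option (c) Y = log(|A| + 1):
  A = 0.306 -> Y = 0.267 ✓
  A = 0.2 -> Y = 0.182 ✓
  A = 0.284 -> Y = 0.25 ✓
All samples match this transformation.

(c) log(|A| + 1)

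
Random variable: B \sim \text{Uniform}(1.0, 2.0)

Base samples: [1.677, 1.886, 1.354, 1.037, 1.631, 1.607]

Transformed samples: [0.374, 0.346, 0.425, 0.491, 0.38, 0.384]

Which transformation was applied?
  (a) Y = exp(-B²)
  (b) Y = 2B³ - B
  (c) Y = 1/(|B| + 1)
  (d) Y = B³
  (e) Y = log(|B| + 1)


Checking option (c) Y = 1/(|B| + 1):
  B = 1.677 -> Y = 0.374 ✓
  B = 1.886 -> Y = 0.346 ✓
  B = 1.354 -> Y = 0.425 ✓
All samples match this transformation.

(c) 1/(|B| + 1)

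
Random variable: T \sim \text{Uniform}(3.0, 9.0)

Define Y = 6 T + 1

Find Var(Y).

For Y = aT + b: Var(Y) = a² * Var(T)
Var(T) = (9 - 3)^2/12 = 3
Var(Y) = 6² * 3 = 36 * 3 = 108

108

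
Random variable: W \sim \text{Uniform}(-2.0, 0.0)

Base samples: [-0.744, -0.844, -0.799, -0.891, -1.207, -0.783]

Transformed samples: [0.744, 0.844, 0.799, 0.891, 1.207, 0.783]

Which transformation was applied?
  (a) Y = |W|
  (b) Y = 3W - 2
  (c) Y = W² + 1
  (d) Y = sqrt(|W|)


Checking option (a) Y = |W|:
  W = -0.744 -> Y = 0.744 ✓
  W = -0.844 -> Y = 0.844 ✓
  W = -0.799 -> Y = 0.799 ✓
All samples match this transformation.

(a) |W|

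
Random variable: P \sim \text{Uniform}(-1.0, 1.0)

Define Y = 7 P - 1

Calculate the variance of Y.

For Y = aP + b: Var(Y) = a² * Var(P)
Var(P) = (1 + 1)^2/12 = 0.33333333
Var(Y) = 7² * 0.33333333 = 49 * 0.33333333 = 16.333333

16.333333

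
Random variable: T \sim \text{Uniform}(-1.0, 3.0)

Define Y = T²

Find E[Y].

E[T²] = Var(T) + (E[T])² = 1.3333333 + 1 = 2.3333333

2.3333333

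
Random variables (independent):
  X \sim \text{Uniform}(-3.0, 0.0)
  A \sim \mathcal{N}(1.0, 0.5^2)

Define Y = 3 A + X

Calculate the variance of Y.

For independent RVs: Var(aX + bY) = a²Var(X) + b²Var(Y)
Var(X) = 0.75
Var(A) = 0.25
Var(Y) = 1²*0.75 + 3²*0.25
= 1*0.75 + 9*0.25 = 3

3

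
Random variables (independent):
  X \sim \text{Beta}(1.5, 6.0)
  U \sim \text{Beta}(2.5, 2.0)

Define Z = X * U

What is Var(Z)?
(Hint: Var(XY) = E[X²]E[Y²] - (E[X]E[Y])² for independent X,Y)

Var(XY) = E[X²]E[Y²] - (E[X]E[Y])²
E[X] = 0.2, Var(X) = 0.018823529
E[U] = 0.55555556, Var(U) = 0.044893378
E[X²] = 0.018823529 + 0.2² = 0.058823529
E[U²] = 0.044893378 + 0.55555556² = 0.35353535
Var(Z) = 0.058823529*0.35353535 - (0.2*0.55555556)²
= 0.020796197 - 0.012345679 = 0.0084505183

0.0084505183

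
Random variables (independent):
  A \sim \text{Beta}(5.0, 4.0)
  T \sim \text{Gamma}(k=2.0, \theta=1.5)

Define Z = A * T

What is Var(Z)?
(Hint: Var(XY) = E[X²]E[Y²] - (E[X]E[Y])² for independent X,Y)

Var(XY) = E[X²]E[Y²] - (E[X]E[Y])²
E[A] = 0.55555556, Var(A) = 0.024691358
E[T] = 3, Var(T) = 4.5
E[A²] = 0.024691358 + 0.55555556² = 0.33333333
E[T²] = 4.5 + 3² = 13.5
Var(Z) = 0.33333333*13.5 - (0.55555556*3)²
= 4.5 - 2.7777778 = 1.7222222

1.7222222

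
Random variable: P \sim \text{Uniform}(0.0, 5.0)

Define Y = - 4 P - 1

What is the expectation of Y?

For Y = -4P - 1:
E[Y] = -4 * E[P] - 1
E[P] = (0 + 5)/2 = 2.5
E[Y] = -4 * 2.5 - 1 = -11

-11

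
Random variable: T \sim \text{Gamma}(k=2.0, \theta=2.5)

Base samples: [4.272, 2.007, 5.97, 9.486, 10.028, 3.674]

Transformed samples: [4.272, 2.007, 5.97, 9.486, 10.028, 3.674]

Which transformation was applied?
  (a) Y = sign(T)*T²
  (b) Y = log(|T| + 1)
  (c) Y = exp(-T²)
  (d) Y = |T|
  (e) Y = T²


Checking option (d) Y = |T|:
  T = 4.272 -> Y = 4.272 ✓
  T = 2.007 -> Y = 2.007 ✓
  T = 5.97 -> Y = 5.97 ✓
All samples match this transformation.

(d) |T|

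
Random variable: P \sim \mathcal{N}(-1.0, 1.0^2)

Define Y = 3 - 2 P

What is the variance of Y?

For Y = aP + b: Var(Y) = a² * Var(P)
Var(P) = 1.0^2 = 1
Var(Y) = (-2)² * 1 = 4 * 1 = 4

4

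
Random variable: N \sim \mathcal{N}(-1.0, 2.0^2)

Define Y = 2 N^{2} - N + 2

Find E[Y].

E[Y] = 2*E[N²] - 1*E[N] + 2
E[N] = -1
E[N²] = Var(N) + (E[N])² = 4 + 1 = 5
E[Y] = 2*5 - 1*(-1) + 2 = 13

13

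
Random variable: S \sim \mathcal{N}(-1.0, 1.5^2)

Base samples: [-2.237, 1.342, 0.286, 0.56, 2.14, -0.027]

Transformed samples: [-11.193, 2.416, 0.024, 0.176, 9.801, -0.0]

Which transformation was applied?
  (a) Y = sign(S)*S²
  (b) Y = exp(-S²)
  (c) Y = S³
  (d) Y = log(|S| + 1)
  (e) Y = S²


Checking option (c) Y = S³:
  S = -2.237 -> Y = -11.193 ✓
  S = 1.342 -> Y = 2.416 ✓
  S = 0.286 -> Y = 0.024 ✓
All samples match this transformation.

(c) S³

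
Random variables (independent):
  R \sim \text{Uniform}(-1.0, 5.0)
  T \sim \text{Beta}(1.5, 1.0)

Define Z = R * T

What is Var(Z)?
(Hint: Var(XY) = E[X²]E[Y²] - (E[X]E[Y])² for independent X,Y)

Var(XY) = E[X²]E[Y²] - (E[X]E[Y])²
E[R] = 2, Var(R) = 3
E[T] = 0.6, Var(T) = 0.068571429
E[R²] = 3 + 2² = 7
E[T²] = 0.068571429 + 0.6² = 0.42857143
Var(Z) = 7*0.42857143 - (2*0.6)²
= 3 - 1.44 = 1.56

1.56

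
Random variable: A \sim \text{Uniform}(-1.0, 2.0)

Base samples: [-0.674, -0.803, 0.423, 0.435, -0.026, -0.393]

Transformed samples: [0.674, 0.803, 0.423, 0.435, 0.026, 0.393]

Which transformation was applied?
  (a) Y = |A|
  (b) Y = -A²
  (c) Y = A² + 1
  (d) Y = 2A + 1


Checking option (a) Y = |A|:
  A = -0.674 -> Y = 0.674 ✓
  A = -0.803 -> Y = 0.803 ✓
  A = 0.423 -> Y = 0.423 ✓
All samples match this transformation.

(a) |A|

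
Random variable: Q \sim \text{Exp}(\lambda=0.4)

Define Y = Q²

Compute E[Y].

Using E[X²] = Var(X) + (E[X])²:
E[Q] = 2.5
Var(Q) = 1/0.4^2 = 6.25
E[Q²] = 6.25 + 2.5² = 6.25 + 6.25 = 12.5

12.5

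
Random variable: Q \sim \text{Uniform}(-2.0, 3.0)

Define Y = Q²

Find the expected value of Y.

E[Q²] = Var(Q) + (E[Q])² = 2.0833333 + 0.25 = 2.3333333

2.3333333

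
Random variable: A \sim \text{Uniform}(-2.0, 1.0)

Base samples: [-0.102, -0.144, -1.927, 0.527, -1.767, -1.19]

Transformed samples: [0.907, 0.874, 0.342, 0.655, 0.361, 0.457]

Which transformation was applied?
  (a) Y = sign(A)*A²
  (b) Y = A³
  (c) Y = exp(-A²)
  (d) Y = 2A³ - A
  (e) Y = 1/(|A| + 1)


Checking option (e) Y = 1/(|A| + 1):
  A = -0.102 -> Y = 0.907 ✓
  A = -0.144 -> Y = 0.874 ✓
  A = -1.927 -> Y = 0.342 ✓
All samples match this transformation.

(e) 1/(|A| + 1)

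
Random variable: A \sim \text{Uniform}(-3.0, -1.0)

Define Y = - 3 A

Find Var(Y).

For Y = aA + b: Var(Y) = a² * Var(A)
Var(A) = (-1 + 3)^2/12 = 0.33333333
Var(Y) = (-3)² * 0.33333333 = 9 * 0.33333333 = 3

3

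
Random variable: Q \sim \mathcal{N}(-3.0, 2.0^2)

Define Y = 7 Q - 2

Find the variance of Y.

For Y = aQ + b: Var(Y) = a² * Var(Q)
Var(Q) = 2.0^2 = 4
Var(Y) = 7² * 4 = 49 * 4 = 196

196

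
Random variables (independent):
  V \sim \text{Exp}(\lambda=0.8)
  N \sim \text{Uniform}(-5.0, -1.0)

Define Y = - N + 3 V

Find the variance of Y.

For independent RVs: Var(aX + bY) = a²Var(X) + b²Var(Y)
Var(V) = 1.5625
Var(N) = 1.3333333
Var(Y) = 3²*1.5625 + (-1)²*1.3333333
= 9*1.5625 + 1*1.3333333 = 15.395833

15.395833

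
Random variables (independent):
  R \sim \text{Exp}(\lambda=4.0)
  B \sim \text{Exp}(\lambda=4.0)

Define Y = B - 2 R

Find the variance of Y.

For independent RVs: Var(aX + bY) = a²Var(X) + b²Var(Y)
Var(R) = 0.0625
Var(B) = 0.0625
Var(Y) = (-2)²*0.0625 + 1²*0.0625
= 4*0.0625 + 1*0.0625 = 0.3125

0.3125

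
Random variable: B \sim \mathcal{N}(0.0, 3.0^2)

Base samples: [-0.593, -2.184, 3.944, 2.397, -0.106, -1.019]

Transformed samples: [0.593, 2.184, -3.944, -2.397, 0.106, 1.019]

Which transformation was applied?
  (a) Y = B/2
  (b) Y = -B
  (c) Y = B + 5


Checking option (b) Y = -B:
  B = -0.593 -> Y = 0.593 ✓
  B = -2.184 -> Y = 2.184 ✓
  B = 3.944 -> Y = -3.944 ✓
All samples match this transformation.

(b) -B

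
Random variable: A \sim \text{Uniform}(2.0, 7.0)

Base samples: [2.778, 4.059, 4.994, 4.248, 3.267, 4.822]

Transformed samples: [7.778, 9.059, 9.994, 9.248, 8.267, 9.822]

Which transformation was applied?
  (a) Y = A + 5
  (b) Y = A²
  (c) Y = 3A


Checking option (a) Y = A + 5:
  A = 2.778 -> Y = 7.778 ✓
  A = 4.059 -> Y = 9.059 ✓
  A = 4.994 -> Y = 9.994 ✓
All samples match this transformation.

(a) A + 5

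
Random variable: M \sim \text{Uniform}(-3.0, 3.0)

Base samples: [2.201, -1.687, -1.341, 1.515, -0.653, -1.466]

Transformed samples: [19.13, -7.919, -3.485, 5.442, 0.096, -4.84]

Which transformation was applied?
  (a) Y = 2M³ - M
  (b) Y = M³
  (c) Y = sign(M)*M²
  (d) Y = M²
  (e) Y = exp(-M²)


Checking option (a) Y = 2M³ - M:
  M = 2.201 -> Y = 19.13 ✓
  M = -1.687 -> Y = -7.919 ✓
  M = -1.341 -> Y = -3.485 ✓
All samples match this transformation.

(a) 2M³ - M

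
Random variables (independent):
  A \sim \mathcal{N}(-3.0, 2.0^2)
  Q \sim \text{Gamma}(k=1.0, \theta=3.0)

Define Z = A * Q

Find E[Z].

For independent RVs: E[XY] = E[X]*E[Y]
E[A] = -3
E[Q] = 3
E[Z] = -3 * 3 = -9

-9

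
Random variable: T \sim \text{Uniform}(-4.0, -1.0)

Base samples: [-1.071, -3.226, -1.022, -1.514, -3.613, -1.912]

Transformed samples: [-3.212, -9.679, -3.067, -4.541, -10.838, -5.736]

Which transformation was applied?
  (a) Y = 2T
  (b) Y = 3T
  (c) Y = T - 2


Checking option (b) Y = 3T:
  T = -1.071 -> Y = -3.212 ✓
  T = -3.226 -> Y = -9.679 ✓
  T = -1.022 -> Y = -3.067 ✓
All samples match this transformation.

(b) 3T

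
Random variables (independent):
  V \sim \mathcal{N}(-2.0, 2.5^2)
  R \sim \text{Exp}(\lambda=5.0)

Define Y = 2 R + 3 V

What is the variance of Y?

For independent RVs: Var(aX + bY) = a²Var(X) + b²Var(Y)
Var(V) = 6.25
Var(R) = 0.04
Var(Y) = 3²*6.25 + 2²*0.04
= 9*6.25 + 4*0.04 = 56.41

56.41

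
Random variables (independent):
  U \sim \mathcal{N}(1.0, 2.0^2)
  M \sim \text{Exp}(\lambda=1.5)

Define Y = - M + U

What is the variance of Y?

For independent RVs: Var(aX + bY) = a²Var(X) + b²Var(Y)
Var(U) = 4
Var(M) = 0.44444444
Var(Y) = 1²*4 + (-1)²*0.44444444
= 1*4 + 1*0.44444444 = 4.4444444

4.4444444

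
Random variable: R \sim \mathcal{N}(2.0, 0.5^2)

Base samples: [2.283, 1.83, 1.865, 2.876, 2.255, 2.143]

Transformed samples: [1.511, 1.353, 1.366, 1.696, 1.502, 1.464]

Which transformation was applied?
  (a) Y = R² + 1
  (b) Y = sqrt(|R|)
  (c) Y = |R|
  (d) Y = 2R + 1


Checking option (b) Y = sqrt(|R|):
  R = 2.283 -> Y = 1.511 ✓
  R = 1.83 -> Y = 1.353 ✓
  R = 1.865 -> Y = 1.366 ✓
All samples match this transformation.

(b) sqrt(|R|)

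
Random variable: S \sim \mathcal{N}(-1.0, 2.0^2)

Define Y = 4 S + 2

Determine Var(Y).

For Y = aS + b: Var(Y) = a² * Var(S)
Var(S) = 2.0^2 = 4
Var(Y) = 4² * 4 = 16 * 4 = 64

64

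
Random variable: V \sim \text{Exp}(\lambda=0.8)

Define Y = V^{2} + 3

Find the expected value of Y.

E[Y] = 1*E[V²] + 3
E[V] = 1.25
E[V²] = Var(V) + (E[V])² = 1.5625 + 1.5625 = 3.125
E[Y] = 1*3.125 + 3 = 6.125

6.125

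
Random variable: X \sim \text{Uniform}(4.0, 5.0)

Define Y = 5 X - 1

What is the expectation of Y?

For Y = 5X - 1:
E[Y] = 5 * E[X] - 1
E[X] = (4 + 5)/2 = 4.5
E[Y] = 5 * 4.5 - 1 = 21.5

21.5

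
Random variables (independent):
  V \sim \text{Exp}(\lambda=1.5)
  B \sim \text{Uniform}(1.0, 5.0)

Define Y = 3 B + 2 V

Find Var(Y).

For independent RVs: Var(aX + bY) = a²Var(X) + b²Var(Y)
Var(V) = 0.44444444
Var(B) = 1.3333333
Var(Y) = 2²*0.44444444 + 3²*1.3333333
= 4*0.44444444 + 9*1.3333333 = 13.777778

13.777778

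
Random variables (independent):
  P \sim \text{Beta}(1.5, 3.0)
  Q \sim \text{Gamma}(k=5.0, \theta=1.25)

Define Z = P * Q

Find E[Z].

For independent RVs: E[XY] = E[X]*E[Y]
E[P] = 0.33333333
E[Q] = 6.25
E[Z] = 0.33333333 * 6.25 = 2.0833333

2.0833333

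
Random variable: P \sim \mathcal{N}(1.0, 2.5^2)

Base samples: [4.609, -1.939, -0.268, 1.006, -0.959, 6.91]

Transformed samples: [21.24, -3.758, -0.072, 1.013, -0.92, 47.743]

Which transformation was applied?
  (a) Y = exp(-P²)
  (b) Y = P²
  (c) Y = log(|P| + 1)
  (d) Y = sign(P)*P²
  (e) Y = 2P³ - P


Checking option (d) Y = sign(P)*P²:
  P = 4.609 -> Y = 21.24 ✓
  P = -1.939 -> Y = -3.758 ✓
  P = -0.268 -> Y = -0.072 ✓
All samples match this transformation.

(d) sign(P)*P²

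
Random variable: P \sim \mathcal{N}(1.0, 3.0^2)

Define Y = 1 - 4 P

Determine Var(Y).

For Y = aP + b: Var(Y) = a² * Var(P)
Var(P) = 3.0^2 = 9
Var(Y) = (-4)² * 9 = 16 * 9 = 144

144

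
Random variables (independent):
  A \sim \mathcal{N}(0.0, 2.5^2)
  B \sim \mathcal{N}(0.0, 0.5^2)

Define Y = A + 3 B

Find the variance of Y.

For independent RVs: Var(aX + bY) = a²Var(X) + b²Var(Y)
Var(A) = 6.25
Var(B) = 0.25
Var(Y) = 1²*6.25 + 3²*0.25
= 1*6.25 + 9*0.25 = 8.5

8.5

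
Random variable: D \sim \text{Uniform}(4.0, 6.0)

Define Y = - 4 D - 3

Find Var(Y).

For Y = aD + b: Var(Y) = a² * Var(D)
Var(D) = (6 - 4)^2/12 = 0.33333333
Var(Y) = (-4)² * 0.33333333 = 16 * 0.33333333 = 5.3333333

5.3333333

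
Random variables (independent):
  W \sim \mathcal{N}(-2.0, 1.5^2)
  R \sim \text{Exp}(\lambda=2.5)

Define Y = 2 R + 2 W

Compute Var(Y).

For independent RVs: Var(aX + bY) = a²Var(X) + b²Var(Y)
Var(W) = 2.25
Var(R) = 0.16
Var(Y) = 2²*2.25 + 2²*0.16
= 4*2.25 + 4*0.16 = 9.64

9.64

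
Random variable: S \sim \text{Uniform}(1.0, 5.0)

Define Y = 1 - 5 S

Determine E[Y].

For Y = -5S + 1:
E[Y] = -5 * E[S] + 1
E[S] = (1 + 5)/2 = 3
E[Y] = -5 * 3 + 1 = -14

-14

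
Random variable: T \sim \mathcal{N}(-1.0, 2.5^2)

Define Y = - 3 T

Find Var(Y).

For Y = aT + b: Var(Y) = a² * Var(T)
Var(T) = 2.5^2 = 6.25
Var(Y) = (-3)² * 6.25 = 9 * 6.25 = 56.25

56.25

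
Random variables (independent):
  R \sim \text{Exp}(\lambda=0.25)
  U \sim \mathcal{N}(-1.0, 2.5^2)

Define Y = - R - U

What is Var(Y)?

For independent RVs: Var(aX + bY) = a²Var(X) + b²Var(Y)
Var(R) = 16
Var(U) = 6.25
Var(Y) = (-1)²*16 + (-1)²*6.25
= 1*16 + 1*6.25 = 22.25

22.25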